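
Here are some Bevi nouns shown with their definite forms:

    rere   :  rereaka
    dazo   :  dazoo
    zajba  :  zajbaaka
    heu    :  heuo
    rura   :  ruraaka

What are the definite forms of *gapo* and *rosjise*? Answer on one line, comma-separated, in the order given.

The alternation tracks the last vowel of the stem — -o when the last vowel of the stem is a rounded vowel (*dazo*, *heu*); -aka when the last vowel of the stem is an unrounded vowel (*rere*, *zajba*, *rura*).
*gapo*: last vowel = /o/, a rounded vowel → -o → *gapoo*.
Since the last vowel of *rosjise* is /e/ (an unrounded vowel), it takes -aka, giving *rosjiseaka*.

gapoo, rosjiseaka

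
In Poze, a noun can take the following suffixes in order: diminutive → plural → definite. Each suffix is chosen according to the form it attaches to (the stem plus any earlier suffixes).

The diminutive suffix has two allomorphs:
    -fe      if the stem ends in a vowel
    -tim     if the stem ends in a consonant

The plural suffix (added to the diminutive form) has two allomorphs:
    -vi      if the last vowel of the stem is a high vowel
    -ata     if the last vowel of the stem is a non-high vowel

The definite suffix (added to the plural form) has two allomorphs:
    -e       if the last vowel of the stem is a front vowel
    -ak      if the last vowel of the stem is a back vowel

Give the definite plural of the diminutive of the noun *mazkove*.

mazkovefeataak

*mazkove* — final sound /e/ (a vowel) → -fe → *mazkovefe*.
Since the last vowel of the diminutive form *mazkovefe* is /e/ (a non-high vowel), it takes -ata, giving *mazkovefeata*.
The plural form *mazkovefeata* — last vowel /a/ (a back vowel) → -ak → *mazkovefeataak*.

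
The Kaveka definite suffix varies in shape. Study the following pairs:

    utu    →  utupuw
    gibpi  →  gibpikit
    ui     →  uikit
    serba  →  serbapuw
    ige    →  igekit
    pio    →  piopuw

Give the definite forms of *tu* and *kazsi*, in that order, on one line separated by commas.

Looking at the last vowel of each stem: -kit when the last vowel of the stem is a front vowel (*gibpi*, *ui*, *ige*); -puw when the last vowel of the stem is a back vowel (*utu*, *serba*, *pio*).
*tu*: last vowel = /u/, a back vowel → -puw → *tupuw*.
The last vowel of *kazsi* is /i/, which is a front vowel, so the suffix is -kit, giving *kazsikit*.

tupuw, kazsikit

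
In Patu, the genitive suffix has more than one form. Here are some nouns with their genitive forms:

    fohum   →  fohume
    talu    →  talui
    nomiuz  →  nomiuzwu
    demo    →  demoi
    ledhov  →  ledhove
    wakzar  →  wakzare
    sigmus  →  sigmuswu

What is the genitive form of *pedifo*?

pedifoi

The suffix is conditioned by the final sound: -wu when the stem ends in a sibilant (*nomiuz*, *sigmus*); -e when the stem ends in a non-sibilant consonant (*fohum*, *ledhov*, *wakzar*); -i when the stem ends in a vowel (*talu*, *demo*).
*pedifo* — final sound /o/ (a vowel) → -i → *pedifoi*.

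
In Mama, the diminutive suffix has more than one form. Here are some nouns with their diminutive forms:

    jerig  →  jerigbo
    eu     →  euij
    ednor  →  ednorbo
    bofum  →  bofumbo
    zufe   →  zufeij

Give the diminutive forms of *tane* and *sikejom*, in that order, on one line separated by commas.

The alternation tracks the final sound of the stem — -bo when the stem ends in a consonant (*jerig*, *ednor*, *bofum*); -ij when the stem ends in a vowel (*eu*, *zufe*).
*tane*: final sound = /e/, a vowel → -ij → *taneij*.
*sikejom*: final sound = /m/, a consonant → -bo → *sikejombo*.

taneij, sikejombo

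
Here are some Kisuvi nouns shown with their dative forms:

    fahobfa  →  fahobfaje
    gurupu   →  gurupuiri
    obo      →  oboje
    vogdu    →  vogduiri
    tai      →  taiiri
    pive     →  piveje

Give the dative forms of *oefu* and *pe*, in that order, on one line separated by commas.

The suffix is conditioned by the last vowel: -iri when the last vowel of the stem is a high vowel (*gurupu*, *vogdu*, *tai*); -je when the last vowel of the stem is a non-high vowel (*fahobfa*, *obo*, *pive*).
The last vowel of *oefu* is /u/, which is a high vowel, so the suffix is -iri, giving *oefuiri*.
Since the last vowel of *pe* is /e/ (a non-high vowel), it takes -je, giving *peje*.

oefuiri, peje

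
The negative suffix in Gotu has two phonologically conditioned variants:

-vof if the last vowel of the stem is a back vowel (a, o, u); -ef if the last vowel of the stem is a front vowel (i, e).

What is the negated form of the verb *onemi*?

onemief

Since the last vowel of *onemi* is /i/ (a front vowel), it takes -ef, giving *onemief*.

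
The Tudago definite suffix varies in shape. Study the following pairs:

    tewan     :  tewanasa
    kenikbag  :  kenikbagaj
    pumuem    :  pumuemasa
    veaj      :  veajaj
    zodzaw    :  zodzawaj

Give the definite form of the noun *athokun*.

athokunasa

The alternation tracks the final consonant of the stem — -asa when the stem ends in a nasal (*tewan*, *pumuem*); -aj when the stem ends in a non-nasal consonant (*kenikbag*, *veaj*, *zodzaw*).
*athokun*: final consonant = /n/, a nasal → -asa → *athokunasa*.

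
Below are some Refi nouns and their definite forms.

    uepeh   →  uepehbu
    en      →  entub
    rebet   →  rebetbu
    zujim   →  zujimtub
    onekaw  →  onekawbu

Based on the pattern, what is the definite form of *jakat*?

jakatbu

Looking at the final consonant of each stem: -tub when the stem ends in a nasal (*en*, *zujim*); -bu when the stem ends in a non-nasal consonant (*uepeh*, *rebet*, *onekaw*).
The final consonant of *jakat* is /t/, which is non-nasal, so the suffix is -bu, giving *jakatbu*.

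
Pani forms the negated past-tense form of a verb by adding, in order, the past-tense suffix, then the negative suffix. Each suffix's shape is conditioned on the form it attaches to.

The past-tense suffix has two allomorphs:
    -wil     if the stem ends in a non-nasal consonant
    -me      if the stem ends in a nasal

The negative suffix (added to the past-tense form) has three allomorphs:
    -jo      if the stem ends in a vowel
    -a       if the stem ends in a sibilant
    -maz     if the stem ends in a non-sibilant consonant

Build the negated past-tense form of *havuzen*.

havuzenmejo

Since the final consonant of *havuzen* is /n/ (a nasal), it takes -me, giving *havuzenme*.
The final sound of the past-tense form *havuzenme* is /e/, which is a vowel, so the negative suffix is -jo, giving *havuzenmejo*.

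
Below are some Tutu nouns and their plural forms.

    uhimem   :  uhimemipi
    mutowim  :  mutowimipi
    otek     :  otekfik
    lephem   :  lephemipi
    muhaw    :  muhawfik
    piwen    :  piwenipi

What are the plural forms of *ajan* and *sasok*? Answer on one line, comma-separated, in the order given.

ajanipi, sasokfik

The alternation tracks the final consonant of the stem — -ipi when the stem ends in a nasal (*uhimem*, *mutowim*, *lephem*, *piwen*); -fik when the stem ends in a non-nasal consonant (*otek*, *muhaw*).
*ajan*: final consonant = /n/, a nasal → -ipi → *ajanipi*.
*sasok*: final consonant = /k/, non-nasal → -fik → *sasokfik*.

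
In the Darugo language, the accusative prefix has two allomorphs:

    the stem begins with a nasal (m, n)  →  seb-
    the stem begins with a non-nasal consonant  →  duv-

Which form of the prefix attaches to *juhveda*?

*juhveda* — first consonant /j/ (non-nasal) → duv-.

duv-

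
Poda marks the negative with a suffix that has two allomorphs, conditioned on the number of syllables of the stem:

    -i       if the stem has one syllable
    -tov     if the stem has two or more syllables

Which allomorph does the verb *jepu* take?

-tov

*jepu* has 2 syllables, so the suffix is -tov.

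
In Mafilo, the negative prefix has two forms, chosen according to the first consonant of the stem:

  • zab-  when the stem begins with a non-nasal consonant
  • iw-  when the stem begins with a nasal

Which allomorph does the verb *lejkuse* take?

zab-

*lejkuse*: first consonant = /l/, non-nasal → zab-.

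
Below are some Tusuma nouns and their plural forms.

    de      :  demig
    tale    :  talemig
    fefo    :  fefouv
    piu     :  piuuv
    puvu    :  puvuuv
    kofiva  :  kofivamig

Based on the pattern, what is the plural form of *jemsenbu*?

jemsenbuuv

The alternation tracks the last vowel of the stem — -uv when the last vowel of the stem is a rounded vowel (*fefo*, *piu*, *puvu*); -mig when the last vowel of the stem is an unrounded vowel (*de*, *tale*, *kofiva*).
*jemsenbu*: last vowel = /u/, a rounded vowel → -uv → *jemsenbuuv*.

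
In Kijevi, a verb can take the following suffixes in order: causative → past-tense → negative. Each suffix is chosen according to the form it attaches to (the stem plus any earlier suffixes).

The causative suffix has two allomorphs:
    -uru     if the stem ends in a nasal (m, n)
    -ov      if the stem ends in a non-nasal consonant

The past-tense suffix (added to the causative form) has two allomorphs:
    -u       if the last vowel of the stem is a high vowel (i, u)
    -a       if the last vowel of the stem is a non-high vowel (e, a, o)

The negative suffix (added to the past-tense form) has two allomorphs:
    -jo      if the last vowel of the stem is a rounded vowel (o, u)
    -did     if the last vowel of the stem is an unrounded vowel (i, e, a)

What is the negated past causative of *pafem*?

pafemuruujo

*pafem*: final consonant = /m/, a nasal → -uru → *pafemuru*.
The last vowel of the causative form *pafemuru* is /u/, which is a high vowel, so the past-tense suffix is -u, giving *pafemuruu*.
The last vowel of the past-tense form *pafemuruu* is /u/, which is a rounded vowel, so the negative suffix is -jo, giving *pafemuruujo*.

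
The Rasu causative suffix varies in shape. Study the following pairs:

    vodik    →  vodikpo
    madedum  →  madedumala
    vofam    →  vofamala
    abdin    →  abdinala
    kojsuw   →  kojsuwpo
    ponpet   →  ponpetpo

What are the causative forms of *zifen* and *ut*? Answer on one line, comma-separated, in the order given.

zifenala, utpo

The alternation tracks the final consonant of the stem — -ala when the stem ends in a nasal (*madedum*, *vofam*, *abdin*); -po when the stem ends in a non-nasal consonant (*vodik*, *kojsuw*, *ponpet*).
*zifen*: final consonant = /n/, a nasal → -ala → *zifenala*.
Since the final consonant of *ut* is /t/ (non-nasal), it takes -po, giving *utpo*.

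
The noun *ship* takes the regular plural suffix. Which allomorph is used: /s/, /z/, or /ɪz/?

/s/

The stem *ship* ends in a voiceless non-sibilant consonant.
The plural suffix surfaces as /ɪz/ after sibilants, /s/ after other voiceless consonants, and /z/ after other voiced sounds.
So the plural -s on *ship* is pronounced /s/.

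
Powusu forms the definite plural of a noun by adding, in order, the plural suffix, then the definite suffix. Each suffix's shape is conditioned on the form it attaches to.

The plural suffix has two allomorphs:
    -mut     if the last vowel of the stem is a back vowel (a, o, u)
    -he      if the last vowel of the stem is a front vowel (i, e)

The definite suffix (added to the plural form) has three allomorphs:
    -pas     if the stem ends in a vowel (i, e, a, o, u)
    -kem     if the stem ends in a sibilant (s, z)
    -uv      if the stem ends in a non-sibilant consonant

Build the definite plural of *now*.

nowmutuv

*now* — last vowel /o/ (a back vowel) → -mut → *nowmut*.
The final sound of the plural form *nowmut* is /t/, which is a non-sibilant consonant, so the definite suffix is -uv, giving *nowmutuv*.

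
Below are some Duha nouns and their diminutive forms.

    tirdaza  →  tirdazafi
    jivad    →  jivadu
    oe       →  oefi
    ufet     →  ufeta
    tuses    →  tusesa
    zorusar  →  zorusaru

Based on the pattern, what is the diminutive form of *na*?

nafi

Looking at the final sound of each stem: -a when the stem ends in a voiceless consonant (*ufet*, *tuses*); -u when the stem ends in a voiced consonant (*jivad*, *zorusar*); -fi when the stem ends in a vowel (*tirdaza*, *oe*).
The final sound of *na* is /a/, which is a vowel, so the suffix is -fi, giving *nafi*.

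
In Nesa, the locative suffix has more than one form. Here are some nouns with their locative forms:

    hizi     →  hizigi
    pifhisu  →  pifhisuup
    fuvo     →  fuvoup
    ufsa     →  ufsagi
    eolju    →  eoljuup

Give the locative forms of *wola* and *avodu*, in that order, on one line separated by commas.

wolagi, avoduup

The suffix is conditioned by the last vowel: -up when the last vowel of the stem is a rounded vowel (*pifhisu*, *fuvo*, *eolju*); -gi when the last vowel of the stem is an unrounded vowel (*hizi*, *ufsa*).
*wola*: last vowel = /a/, an unrounded vowel → -gi → *wolagi*.
Since the last vowel of *avodu* is /u/ (a rounded vowel), it takes -up, giving *avoduup*.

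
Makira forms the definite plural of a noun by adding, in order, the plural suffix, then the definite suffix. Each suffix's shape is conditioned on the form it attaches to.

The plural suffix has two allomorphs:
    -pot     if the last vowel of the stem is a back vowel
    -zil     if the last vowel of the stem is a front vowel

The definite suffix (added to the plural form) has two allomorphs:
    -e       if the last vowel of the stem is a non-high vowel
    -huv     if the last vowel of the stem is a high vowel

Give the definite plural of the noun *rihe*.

The last vowel of *rihe* is /e/, which is a front vowel, so the plural suffix is -zil, giving *rihezil*.
The plural form *rihezil*: last vowel = /i/, a high vowel → -huv → *rihezilhuv*.

rihezilhuv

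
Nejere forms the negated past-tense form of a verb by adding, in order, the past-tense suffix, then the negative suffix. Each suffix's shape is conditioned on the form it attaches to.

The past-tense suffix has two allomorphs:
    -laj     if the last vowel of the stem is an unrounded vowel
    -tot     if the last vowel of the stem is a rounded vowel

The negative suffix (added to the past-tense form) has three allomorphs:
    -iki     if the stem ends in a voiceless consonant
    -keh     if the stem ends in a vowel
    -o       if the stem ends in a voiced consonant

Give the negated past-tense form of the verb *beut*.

Since the last vowel of *beut* is /u/ (a rounded vowel), it takes -tot, giving *beuttot*.
The past-tense form *beuttot* — final sound /t/ (a voiceless consonant) → -iki → *beuttotiki*.

beuttotiki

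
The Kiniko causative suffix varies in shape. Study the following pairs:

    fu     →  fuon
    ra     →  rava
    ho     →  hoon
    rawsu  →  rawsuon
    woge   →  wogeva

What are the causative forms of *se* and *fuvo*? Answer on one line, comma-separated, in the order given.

The suffix is conditioned by the last vowel: -on when the last vowel of the stem is a rounded vowel (*fu*, *ho*, *rawsu*); -va when the last vowel of the stem is an unrounded vowel (*ra*, *woge*).
The last vowel of *se* is /e/, which is an unrounded vowel, so the suffix is -va, giving *seva*.
*fuvo* — last vowel /o/ (a rounded vowel) → -on → *fuvoon*.

seva, fuvoon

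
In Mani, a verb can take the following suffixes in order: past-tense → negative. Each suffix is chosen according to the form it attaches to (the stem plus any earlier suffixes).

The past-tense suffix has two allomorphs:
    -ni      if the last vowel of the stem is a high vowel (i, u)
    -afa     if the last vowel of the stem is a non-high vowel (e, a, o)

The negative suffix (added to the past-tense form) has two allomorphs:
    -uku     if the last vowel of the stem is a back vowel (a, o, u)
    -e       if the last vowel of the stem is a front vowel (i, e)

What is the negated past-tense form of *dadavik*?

*dadavik*: last vowel = /i/, a high vowel → -ni → *dadavikni*.
Since the last vowel of the past-tense form *dadavikni* is /i/ (a front vowel), it takes -e, giving *dadaviknie*.

dadaviknie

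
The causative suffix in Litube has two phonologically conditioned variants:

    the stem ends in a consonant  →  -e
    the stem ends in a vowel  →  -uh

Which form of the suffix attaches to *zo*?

*zo*: final sound = /o/, a vowel → -uh.

-uh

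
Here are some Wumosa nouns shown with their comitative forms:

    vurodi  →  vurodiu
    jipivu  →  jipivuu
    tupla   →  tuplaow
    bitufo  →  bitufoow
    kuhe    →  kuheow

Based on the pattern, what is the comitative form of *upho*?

uphoow

The suffix is conditioned by the last vowel: -u when the last vowel of the stem is a high vowel (*vurodi*, *jipivu*); -ow when the last vowel of the stem is a non-high vowel (*tupla*, *bitufo*, *kuhe*).
*upho*: last vowel = /o/, a non-high vowel → -ow → *uphoow*.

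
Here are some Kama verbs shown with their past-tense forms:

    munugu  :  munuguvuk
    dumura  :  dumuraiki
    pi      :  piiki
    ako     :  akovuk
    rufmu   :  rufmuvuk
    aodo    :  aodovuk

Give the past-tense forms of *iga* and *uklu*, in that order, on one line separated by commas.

igaiki, ukluvuk

The suffix is conditioned by the last vowel: -vuk when the last vowel of the stem is a rounded vowel (*munugu*, *ako*, *rufmu*, *aodo*); -iki when the last vowel of the stem is an unrounded vowel (*dumura*, *pi*).
The last vowel of *iga* is /a/, which is an unrounded vowel, so the suffix is -iki, giving *igaiki*.
The last vowel of *uklu* is /u/, which is a rounded vowel, so the suffix is -vuk, giving *ukluvuk*.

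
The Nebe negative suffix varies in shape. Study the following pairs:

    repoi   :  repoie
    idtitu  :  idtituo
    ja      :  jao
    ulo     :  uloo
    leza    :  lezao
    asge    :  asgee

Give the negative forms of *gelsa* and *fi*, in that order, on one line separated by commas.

The pattern is front/back vowel harmony: -e when the last vowel of the stem is a front vowel (*repoi*, *asge*); -o when the last vowel of the stem is a back vowel (*idtitu*, *ja*, *ulo*, *leza*).
*gelsa* — last vowel /a/ (a back vowel) → -o → *gelsao*.
Since the last vowel of *fi* is /i/ (a front vowel), it takes -e, giving *fie*.

gelsao, fie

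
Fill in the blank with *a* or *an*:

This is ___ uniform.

a

The indefinite article is chosen by the initial *sound* of the following word, not its spelling.
*uniform* begins with the sound /juː/ (u pronounced /juː/) — a consonant sound.
So the article is *a*: This is a uniform.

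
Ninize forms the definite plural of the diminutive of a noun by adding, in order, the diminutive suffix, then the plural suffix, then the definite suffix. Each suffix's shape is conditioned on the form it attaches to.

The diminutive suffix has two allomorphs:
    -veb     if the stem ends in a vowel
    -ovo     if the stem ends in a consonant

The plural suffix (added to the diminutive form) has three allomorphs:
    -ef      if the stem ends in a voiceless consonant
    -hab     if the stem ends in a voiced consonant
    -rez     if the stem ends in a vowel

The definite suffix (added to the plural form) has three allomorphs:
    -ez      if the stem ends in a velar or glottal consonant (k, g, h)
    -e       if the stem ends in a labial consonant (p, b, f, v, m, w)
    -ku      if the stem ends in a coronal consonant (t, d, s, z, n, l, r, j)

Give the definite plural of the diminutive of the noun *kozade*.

kozadevebhabe

Since the final sound of *kozade* is /e/ (a vowel), it takes -veb, giving *kozadeveb*.
The final sound of the diminutive form *kozadeveb* is /b/, which is a voiced consonant, so the plural suffix is -hab, giving *kozadevebhab*.
The final consonant of the plural form *kozadevebhab* is /b/, which is labial, so the definite suffix is -e, giving *kozadevebhabe*.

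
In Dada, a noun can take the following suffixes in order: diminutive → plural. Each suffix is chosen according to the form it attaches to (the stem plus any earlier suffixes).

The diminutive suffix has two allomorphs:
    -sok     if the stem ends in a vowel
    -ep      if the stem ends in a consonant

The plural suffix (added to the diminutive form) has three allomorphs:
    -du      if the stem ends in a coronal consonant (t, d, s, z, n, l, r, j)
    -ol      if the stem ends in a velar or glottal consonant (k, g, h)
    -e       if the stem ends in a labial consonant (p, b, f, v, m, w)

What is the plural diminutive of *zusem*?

zusemepe

*zusem*: final sound = /m/, a consonant → -ep → *zusemep*.
The diminutive form *zusemep*: final consonant = /p/, labial → -e → *zusemepe*.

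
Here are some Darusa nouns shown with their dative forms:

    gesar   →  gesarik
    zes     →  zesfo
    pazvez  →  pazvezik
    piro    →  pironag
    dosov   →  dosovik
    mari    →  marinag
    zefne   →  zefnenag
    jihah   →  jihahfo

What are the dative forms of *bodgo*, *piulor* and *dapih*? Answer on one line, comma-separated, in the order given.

The suffix is conditioned by the final sound: -fo when the stem ends in a voiceless consonant (*zes*, *jihah*); -ik when the stem ends in a voiced consonant (*gesar*, *pazvez*, *dosov*); -nag when the stem ends in a vowel (*piro*, *mari*, *zefne*).
*bodgo*: final sound = /o/, a vowel → -nag → *bodgonag*.
Since the final sound of *piulor* is /r/ (a voiced consonant), it takes -ik, giving *piulorik*.
*dapih*: final sound = /h/, a voiceless consonant → -fo → *dapihfo*.

bodgonag, piulorik, dapihfo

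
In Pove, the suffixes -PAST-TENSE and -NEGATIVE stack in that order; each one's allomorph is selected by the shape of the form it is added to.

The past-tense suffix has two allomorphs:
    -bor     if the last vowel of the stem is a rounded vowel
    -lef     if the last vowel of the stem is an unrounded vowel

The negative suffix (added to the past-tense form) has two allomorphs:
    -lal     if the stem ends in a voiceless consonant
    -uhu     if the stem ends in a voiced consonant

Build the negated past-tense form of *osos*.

Since the last vowel of *osos* is /o/ (a rounded vowel), it takes -bor, giving *ososbor*.
Since the final consonant of the past-tense form *ososbor* is /r/ (voiced), it takes -uhu, giving *ososboruhu*.

ososboruhu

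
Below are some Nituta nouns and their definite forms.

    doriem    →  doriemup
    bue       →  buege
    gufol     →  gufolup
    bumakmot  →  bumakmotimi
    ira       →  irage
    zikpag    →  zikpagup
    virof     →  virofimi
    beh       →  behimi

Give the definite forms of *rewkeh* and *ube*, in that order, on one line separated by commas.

The suffix is conditioned by the final sound: -imi when the stem ends in a voiceless consonant (*bumakmot*, *virof*, *beh*); -up when the stem ends in a voiced consonant (*doriem*, *gufol*, *zikpag*); -ge when the stem ends in a vowel (*bue*, *ira*).
*rewkeh*: final sound = /h/, a voiceless consonant → -imi → *rewkehimi*.
*ube*: final sound = /e/, a vowel → -ge → *ubege*.

rewkehimi, ubege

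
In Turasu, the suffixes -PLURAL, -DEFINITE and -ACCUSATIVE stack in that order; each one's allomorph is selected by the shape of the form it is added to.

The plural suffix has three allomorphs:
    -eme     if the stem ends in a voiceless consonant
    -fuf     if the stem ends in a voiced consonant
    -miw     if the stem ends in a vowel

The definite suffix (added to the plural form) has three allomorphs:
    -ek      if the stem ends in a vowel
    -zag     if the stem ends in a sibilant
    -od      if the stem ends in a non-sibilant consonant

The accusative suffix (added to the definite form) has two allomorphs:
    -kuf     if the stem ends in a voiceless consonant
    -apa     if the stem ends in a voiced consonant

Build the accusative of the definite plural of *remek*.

remekemeekkuf

Since the final sound of *remek* is /k/ (a voiceless consonant), it takes -eme, giving *remekeme*.
The plural form *remekeme* — final sound /e/ (a vowel) → -ek → *remekemeek*.
Since the final consonant of the definite form *remekemeek* is /k/ (voiceless), it takes -kuf, giving *remekemeekkuf*.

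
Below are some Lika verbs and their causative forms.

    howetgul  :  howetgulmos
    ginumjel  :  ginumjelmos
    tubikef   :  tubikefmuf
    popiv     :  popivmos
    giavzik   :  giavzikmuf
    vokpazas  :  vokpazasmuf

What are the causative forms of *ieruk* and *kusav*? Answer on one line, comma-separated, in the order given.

ierukmuf, kusavmos

The alternation tracks the final consonant of the stem — -muf when the stem ends in a voiceless consonant (*tubikef*, *giavzik*, *vokpazas*); -mos when the stem ends in a voiced consonant (*howetgul*, *ginumjel*, *popiv*).
*ieruk*: final consonant = /k/, voiceless → -muf → *ierukmuf*.
Since the final consonant of *kusav* is /v/ (voiced), it takes -mos, giving *kusavmos*.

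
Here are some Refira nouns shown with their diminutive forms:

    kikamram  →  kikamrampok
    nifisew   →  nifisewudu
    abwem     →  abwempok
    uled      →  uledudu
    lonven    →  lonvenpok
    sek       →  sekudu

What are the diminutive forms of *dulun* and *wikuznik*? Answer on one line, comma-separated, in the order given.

dulunpok, wikuznikudu

The suffix is conditioned by the final consonant: -pok when the stem ends in a nasal (*kikamram*, *abwem*, *lonven*); -udu when the stem ends in a non-nasal consonant (*nifisew*, *uled*, *sek*).
The final consonant of *dulun* is /n/, which is a nasal, so the suffix is -pok, giving *dulunpok*.
*wikuznik* — final consonant /k/ (non-nasal) → -udu → *wikuznikudu*.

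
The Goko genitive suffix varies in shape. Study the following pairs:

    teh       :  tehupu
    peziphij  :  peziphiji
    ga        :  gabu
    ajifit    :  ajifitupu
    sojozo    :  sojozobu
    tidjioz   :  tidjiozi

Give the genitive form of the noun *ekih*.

ekihupu

The alternation tracks the final sound of the stem — -upu when the stem ends in a voiceless consonant (*teh*, *ajifit*); -i when the stem ends in a voiced consonant (*peziphij*, *tidjioz*); -bu when the stem ends in a vowel (*ga*, *sojozo*).
*ekih*: final sound = /h/, a voiceless consonant → -upu → *ekihupu*.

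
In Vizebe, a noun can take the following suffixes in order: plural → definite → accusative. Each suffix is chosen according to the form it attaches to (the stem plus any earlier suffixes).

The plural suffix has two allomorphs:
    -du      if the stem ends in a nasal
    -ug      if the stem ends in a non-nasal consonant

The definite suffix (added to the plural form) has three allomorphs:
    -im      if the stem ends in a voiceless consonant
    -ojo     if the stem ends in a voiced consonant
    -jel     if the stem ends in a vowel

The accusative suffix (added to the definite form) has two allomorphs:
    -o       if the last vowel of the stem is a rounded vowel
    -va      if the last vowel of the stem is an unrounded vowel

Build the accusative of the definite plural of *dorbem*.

*dorbem*: final consonant = /m/, a nasal → -du → *dorbemdu*.
The plural form *dorbemdu* — final sound /u/ (a vowel) → -jel → *dorbemdujel*.
The definite form *dorbemdujel*: last vowel = /e/, an unrounded vowel → -va → *dorbemdujelva*.

dorbemdujelva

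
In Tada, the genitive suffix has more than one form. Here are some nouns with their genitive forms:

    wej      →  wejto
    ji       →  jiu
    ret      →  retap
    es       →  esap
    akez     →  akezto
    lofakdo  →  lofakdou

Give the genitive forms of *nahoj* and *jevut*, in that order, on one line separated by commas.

nahojto, jevutap

Looking at the final sound of each stem: -ap when the stem ends in a voiceless consonant (*ret*, *es*); -to when the stem ends in a voiced consonant (*wej*, *akez*); -u when the stem ends in a vowel (*ji*, *lofakdo*).
*nahoj* — final sound /j/ (a voiced consonant) → -to → *nahojto*.
The final sound of *jevut* is /t/, which is a voiceless consonant, so the suffix is -ap, giving *jevutap*.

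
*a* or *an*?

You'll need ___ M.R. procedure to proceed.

The indefinite article is chosen by the initial *sound* of the following word, not its spelling.
The initialism *M.R.* is read letter by letter; the first letter, M, is pronounced /ɛm/, which begins with a vowel sound.
So the article is *an*: You'll need an M.R. procedure to proceed.

an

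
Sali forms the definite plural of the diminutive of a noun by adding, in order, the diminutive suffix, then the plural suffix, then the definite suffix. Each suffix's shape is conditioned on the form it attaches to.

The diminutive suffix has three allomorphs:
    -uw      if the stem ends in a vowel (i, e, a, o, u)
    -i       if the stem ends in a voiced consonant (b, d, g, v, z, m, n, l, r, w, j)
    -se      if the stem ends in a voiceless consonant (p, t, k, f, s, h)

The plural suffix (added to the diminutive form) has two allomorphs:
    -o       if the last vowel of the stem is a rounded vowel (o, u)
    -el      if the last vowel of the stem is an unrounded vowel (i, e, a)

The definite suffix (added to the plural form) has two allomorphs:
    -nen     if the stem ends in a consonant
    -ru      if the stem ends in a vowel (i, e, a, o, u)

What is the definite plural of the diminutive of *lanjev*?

lanjevielnen

Since the final sound of *lanjev* is /v/ (a voiced consonant), it takes -i, giving *lanjevi*.
The last vowel of the diminutive form *lanjevi* is /i/, which is an unrounded vowel, so the plural suffix is -el, giving *lanjeviel*.
The final sound of the plural form *lanjeviel* is /l/, which is a consonant, so the definite suffix is -nen, giving *lanjevielnen*.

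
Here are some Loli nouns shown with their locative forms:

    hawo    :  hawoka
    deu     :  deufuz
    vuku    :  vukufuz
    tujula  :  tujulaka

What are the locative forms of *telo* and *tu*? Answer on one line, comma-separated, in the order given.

The pattern is height harmony: -fuz when the last vowel of the stem is a high vowel (*deu*, *vuku*); -ka when the last vowel of the stem is a non-high vowel (*hawo*, *tujula*).
*telo*: last vowel = /o/, a non-high vowel → -ka → *teloka*.
*tu* — last vowel /u/ (a high vowel) → -fuz → *tufuz*.

teloka, tufuz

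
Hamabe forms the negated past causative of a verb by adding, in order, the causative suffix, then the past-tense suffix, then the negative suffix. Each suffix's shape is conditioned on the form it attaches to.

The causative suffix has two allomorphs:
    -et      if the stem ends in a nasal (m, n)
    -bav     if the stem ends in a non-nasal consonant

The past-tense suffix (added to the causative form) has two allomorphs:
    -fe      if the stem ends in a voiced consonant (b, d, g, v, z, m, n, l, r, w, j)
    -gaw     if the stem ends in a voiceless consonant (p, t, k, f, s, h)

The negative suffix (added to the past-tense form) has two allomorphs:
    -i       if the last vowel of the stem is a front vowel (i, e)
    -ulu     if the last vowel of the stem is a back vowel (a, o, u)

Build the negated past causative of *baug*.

baugbavfei

*baug* — final consonant /g/ (non-nasal) → -bav → *baugbav*.
The final consonant of the causative form *baugbav* is /v/, which is voiced, so the past-tense suffix is -fe, giving *baugbavfe*.
The past-tense form *baugbavfe* — last vowel /e/ (a front vowel) → -i → *baugbavfei*.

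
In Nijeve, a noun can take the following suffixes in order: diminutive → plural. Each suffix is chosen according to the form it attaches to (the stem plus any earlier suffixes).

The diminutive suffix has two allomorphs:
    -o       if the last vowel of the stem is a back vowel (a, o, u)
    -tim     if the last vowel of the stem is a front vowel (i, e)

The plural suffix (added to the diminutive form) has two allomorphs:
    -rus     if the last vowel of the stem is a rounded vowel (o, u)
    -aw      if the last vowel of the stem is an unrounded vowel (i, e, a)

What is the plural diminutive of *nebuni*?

The last vowel of *nebuni* is /i/, which is a front vowel, so the diminutive suffix is -tim, giving *nebunitim*.
The diminutive form *nebunitim*: last vowel = /i/, an unrounded vowel → -aw → *nebunitimaw*.

nebunitimaw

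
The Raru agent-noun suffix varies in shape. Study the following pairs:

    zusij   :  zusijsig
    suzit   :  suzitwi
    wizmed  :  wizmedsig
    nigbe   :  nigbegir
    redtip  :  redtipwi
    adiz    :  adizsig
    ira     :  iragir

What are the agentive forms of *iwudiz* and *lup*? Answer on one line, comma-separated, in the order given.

iwudizsig, lupwi

The suffix is conditioned by the final sound: -wi when the stem ends in a voiceless consonant (*suzit*, *redtip*); -sig when the stem ends in a voiced consonant (*zusij*, *wizmed*, *adiz*); -gir when the stem ends in a vowel (*nigbe*, *ira*).
*iwudiz* — final sound /z/ (a voiced consonant) → -sig → *iwudizsig*.
The final sound of *lup* is /p/, which is a voiceless consonant, so the suffix is -wi, giving *lupwi*.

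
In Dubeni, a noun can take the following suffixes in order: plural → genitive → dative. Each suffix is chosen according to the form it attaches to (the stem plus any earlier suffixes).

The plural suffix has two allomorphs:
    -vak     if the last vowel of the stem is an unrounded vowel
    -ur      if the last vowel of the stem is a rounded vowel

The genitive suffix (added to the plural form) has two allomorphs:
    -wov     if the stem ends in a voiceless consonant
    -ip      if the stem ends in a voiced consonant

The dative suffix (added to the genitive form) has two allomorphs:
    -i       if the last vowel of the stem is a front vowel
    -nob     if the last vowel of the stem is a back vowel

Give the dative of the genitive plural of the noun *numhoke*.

Since the last vowel of *numhoke* is /e/ (an unrounded vowel), it takes -vak, giving *numhokevak*.
The plural form *numhokevak* — final consonant /k/ (voiceless) → -wov → *numhokevakwov*.
The genitive form *numhokevakwov* — last vowel /o/ (a back vowel) → -nob → *numhokevakwovnob*.

numhokevakwovnob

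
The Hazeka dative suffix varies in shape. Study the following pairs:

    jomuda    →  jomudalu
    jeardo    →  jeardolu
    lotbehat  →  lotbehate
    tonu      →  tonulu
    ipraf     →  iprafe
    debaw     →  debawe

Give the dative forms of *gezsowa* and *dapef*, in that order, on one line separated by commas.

The suffix is conditioned by the final sound: -e when the stem ends in a consonant (*lotbehat*, *ipraf*, *debaw*); -lu when the stem ends in a vowel (*jomuda*, *jeardo*, *tonu*).
Since the final sound of *gezsowa* is /a/ (a vowel), it takes -lu, giving *gezsowalu*.
The final sound of *dapef* is /f/, which is a consonant, so the suffix is -e, giving *dapefe*.

gezsowalu, dapefe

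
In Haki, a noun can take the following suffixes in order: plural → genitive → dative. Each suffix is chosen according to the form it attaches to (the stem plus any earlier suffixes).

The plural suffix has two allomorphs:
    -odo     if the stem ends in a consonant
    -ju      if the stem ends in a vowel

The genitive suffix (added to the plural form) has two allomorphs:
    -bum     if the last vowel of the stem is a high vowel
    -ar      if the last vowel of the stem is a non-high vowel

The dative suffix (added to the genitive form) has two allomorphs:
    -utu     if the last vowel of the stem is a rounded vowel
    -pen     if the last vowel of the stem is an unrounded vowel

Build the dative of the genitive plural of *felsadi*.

felsadijubumutu

Since the final sound of *felsadi* is /i/ (a vowel), it takes -ju, giving *felsadiju*.
The last vowel of the plural form *felsadiju* is /u/, which is a high vowel, so the genitive suffix is -bum, giving *felsadijubum*.
The genitive form *felsadijubum*: last vowel = /u/, a rounded vowel → -utu → *felsadijubumutu*.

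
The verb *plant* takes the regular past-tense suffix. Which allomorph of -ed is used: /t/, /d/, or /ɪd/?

The stem *plant* ends in /t/ or /d/.
The -ed suffix is realized as /ɪd/ after /t, d/; as /t/ after other voiceless consonants; and as /d/ after other voiced sounds.
So -ed on *plant* is pronounced /ɪd/.

/ɪd/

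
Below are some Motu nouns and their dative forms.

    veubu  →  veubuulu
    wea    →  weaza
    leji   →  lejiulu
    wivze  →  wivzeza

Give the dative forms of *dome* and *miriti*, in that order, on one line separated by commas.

The alternation tracks the last vowel of the stem — -ulu when the last vowel of the stem is a high vowel (*veubu*, *leji*); -za when the last vowel of the stem is a non-high vowel (*wea*, *wivze*).
*dome*: last vowel = /e/, a non-high vowel → -za → *domeza*.
Since the last vowel of *miriti* is /i/ (a high vowel), it takes -ulu, giving *miritiulu*.

domeza, miritiulu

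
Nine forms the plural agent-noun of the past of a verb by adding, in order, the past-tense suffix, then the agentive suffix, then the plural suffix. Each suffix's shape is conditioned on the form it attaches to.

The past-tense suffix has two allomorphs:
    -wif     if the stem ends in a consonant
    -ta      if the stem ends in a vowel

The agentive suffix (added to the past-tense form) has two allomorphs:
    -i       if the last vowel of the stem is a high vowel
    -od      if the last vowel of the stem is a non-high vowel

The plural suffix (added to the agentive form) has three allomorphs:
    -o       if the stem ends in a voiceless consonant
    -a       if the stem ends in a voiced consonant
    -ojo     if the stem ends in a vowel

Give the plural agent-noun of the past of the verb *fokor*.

fokorwifiojo

The final sound of *fokor* is /r/, which is a consonant, so the past-tense suffix is -wif, giving *fokorwif*.
The past-tense form *fokorwif* — last vowel /i/ (a high vowel) → -i → *fokorwifi*.
The agentive form *fokorwifi*: final sound = /i/, a vowel → -ojo → *fokorwifiojo*.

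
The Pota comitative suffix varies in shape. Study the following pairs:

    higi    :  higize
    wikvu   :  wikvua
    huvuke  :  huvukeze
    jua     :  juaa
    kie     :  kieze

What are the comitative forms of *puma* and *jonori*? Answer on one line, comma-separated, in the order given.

Looking at the last vowel of each stem: -ze when the last vowel of the stem is a front vowel (*higi*, *huvuke*, *kie*); -a when the last vowel of the stem is a back vowel (*wikvu*, *jua*).
*puma*: last vowel = /a/, a back vowel → -a → *pumaa*.
*jonori* — last vowel /i/ (a front vowel) → -ze → *jonorize*.

pumaa, jonorize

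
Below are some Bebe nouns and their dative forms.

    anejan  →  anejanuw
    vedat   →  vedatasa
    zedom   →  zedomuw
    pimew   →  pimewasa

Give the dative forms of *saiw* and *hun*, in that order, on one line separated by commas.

The pattern is nasality of the final consonant: -uw when the stem ends in a nasal (*anejan*, *zedom*); -asa when the stem ends in a non-nasal consonant (*vedat*, *pimew*).
Since the final consonant of *saiw* is /w/ (non-nasal), it takes -asa, giving *saiwasa*.
Since the final consonant of *hun* is /n/ (a nasal), it takes -uw, giving *hunuw*.

saiwasa, hunuw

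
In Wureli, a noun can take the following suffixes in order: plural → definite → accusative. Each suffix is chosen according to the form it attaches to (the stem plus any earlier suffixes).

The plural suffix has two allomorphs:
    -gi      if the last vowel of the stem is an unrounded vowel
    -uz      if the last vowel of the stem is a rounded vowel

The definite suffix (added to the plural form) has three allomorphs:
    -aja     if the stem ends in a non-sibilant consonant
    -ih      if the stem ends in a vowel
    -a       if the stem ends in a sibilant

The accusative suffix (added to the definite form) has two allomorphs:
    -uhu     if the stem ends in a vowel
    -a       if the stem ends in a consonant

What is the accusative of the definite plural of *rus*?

*rus*: last vowel = /u/, a rounded vowel → -uz → *rusuz*.
The plural form *rusuz*: final sound = /z/, a sibilant → -a → *rusuza*.
The definite form *rusuza* — final sound /a/ (a vowel) → -uhu → *rusuzauhu*.

rusuzauhu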